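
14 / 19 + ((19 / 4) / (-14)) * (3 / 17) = 12245 / 18088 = 0.68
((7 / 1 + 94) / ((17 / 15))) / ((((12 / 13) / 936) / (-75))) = -6777397.06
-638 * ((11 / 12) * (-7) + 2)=16907 / 6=2817.83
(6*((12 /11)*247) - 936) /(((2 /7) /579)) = 15174432 /11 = 1379493.82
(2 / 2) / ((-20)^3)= -0.00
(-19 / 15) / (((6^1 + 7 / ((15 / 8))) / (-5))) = 95 / 146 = 0.65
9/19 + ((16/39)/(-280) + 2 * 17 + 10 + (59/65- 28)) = 450748/25935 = 17.38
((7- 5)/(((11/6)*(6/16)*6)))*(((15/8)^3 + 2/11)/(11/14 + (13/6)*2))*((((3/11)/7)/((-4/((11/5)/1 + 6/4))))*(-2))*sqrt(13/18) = 1411513*sqrt(26)/183145600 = 0.04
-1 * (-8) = 8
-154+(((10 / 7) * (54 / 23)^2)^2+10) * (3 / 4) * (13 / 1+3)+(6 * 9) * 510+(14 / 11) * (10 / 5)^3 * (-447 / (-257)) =1095786249877334 / 38764414843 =28267.84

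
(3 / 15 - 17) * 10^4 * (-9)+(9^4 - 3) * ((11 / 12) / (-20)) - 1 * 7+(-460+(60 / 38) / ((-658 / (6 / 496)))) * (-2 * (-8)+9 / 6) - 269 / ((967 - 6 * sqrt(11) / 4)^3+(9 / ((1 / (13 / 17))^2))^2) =110497068430816745805034004229022841931843 / 73486266835127641843032844074199760 - 505350754655532745032 * sqrt(11) / 365002409053572616891847562049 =1503642.42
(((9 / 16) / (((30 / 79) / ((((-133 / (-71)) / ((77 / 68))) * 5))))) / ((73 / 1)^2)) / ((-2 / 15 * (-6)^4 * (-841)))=127585 / 8064458747136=0.00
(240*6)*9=12960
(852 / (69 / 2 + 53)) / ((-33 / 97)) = -28.62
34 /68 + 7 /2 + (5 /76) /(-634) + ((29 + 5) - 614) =-27753989 /48184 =-576.00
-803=-803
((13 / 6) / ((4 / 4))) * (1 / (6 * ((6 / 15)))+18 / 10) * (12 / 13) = 133 / 30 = 4.43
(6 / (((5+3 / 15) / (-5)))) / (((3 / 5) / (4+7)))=-1375 / 13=-105.77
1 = 1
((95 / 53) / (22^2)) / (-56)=-0.00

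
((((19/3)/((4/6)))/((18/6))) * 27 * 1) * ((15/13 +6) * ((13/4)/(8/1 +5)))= 15903/104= 152.91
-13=-13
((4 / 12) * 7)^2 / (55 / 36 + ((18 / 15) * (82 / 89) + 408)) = 87220 / 6578347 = 0.01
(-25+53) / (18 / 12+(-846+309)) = -8 / 153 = -0.05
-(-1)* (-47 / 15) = -47 / 15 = -3.13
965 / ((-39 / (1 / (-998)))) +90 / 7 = 3509735 / 272454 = 12.88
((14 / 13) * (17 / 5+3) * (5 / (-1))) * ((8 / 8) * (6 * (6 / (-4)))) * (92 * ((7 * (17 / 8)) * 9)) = 49660128 / 13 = 3820009.85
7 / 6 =1.17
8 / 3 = 2.67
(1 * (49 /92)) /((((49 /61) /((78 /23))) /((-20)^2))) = 475800 /529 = 899.43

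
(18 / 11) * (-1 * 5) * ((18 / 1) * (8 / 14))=-6480 / 77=-84.16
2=2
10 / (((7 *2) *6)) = 5 / 42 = 0.12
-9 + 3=-6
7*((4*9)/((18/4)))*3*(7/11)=1176/11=106.91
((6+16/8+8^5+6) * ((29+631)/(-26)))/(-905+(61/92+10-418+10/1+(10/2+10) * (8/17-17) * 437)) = 3383889168/445891459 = 7.59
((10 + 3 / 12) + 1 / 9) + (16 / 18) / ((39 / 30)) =1723 / 156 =11.04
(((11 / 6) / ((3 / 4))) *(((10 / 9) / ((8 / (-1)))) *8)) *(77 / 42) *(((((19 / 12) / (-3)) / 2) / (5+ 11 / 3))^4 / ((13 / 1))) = -78844205 / 239473790779392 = -0.00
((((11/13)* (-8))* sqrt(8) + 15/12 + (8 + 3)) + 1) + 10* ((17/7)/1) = 1051/28 -176* sqrt(2)/13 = 18.39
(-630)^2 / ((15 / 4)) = 105840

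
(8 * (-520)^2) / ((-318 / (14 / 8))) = -11904.40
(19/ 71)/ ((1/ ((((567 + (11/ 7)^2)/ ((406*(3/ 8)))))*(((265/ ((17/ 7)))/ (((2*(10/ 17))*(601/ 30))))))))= 280993280/ 60635491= 4.63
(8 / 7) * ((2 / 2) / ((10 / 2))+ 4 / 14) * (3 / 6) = 68 / 245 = 0.28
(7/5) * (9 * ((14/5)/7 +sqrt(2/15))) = 21 * sqrt(30)/25 +126/25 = 9.64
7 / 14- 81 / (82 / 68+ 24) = -4651 / 1714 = -2.71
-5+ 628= 623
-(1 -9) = 8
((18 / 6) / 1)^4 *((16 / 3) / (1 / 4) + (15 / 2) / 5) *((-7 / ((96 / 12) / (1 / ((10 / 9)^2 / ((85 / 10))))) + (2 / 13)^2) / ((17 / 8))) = -6001964109 / 1149200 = -5222.73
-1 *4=-4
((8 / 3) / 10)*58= 232 / 15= 15.47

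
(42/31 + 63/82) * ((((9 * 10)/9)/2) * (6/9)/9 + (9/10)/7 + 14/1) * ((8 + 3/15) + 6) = 500022541/1143900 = 437.12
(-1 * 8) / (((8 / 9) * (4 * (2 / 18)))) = -81 / 4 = -20.25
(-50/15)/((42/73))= -365/63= -5.79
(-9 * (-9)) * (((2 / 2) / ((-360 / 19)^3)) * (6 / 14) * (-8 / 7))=0.01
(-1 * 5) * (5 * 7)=-175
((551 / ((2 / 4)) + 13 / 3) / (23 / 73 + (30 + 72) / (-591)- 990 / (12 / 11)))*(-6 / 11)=190922156 / 287071587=0.67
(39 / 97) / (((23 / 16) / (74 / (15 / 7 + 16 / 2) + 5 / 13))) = 340272 / 158401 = 2.15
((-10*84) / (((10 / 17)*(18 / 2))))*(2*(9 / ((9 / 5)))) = -4760 / 3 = -1586.67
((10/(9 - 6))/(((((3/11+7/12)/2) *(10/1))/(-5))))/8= -55/113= -0.49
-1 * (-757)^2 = -573049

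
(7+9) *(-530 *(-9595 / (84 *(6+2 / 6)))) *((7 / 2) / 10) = 53530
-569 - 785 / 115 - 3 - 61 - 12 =-14992 / 23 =-651.83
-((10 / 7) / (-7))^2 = -100 / 2401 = -0.04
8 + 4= 12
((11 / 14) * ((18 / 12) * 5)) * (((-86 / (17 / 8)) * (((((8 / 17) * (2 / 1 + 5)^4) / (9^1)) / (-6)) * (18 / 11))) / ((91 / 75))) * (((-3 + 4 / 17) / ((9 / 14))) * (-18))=520968.61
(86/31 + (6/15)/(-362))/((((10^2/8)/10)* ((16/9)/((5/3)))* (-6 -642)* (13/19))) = -492727/105037920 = -0.00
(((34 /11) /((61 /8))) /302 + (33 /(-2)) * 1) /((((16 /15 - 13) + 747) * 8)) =-50149815 /17874645536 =-0.00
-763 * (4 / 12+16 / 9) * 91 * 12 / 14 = -376922 / 3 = -125640.67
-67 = -67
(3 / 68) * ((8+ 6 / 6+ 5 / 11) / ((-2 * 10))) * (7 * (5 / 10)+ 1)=-0.09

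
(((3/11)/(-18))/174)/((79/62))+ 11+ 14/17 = 91176691/7711506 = 11.82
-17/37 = -0.46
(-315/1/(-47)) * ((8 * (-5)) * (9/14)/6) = -1350/47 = -28.72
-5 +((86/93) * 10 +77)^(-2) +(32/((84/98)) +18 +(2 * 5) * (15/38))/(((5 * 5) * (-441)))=-202365097263439/40430627935425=-5.01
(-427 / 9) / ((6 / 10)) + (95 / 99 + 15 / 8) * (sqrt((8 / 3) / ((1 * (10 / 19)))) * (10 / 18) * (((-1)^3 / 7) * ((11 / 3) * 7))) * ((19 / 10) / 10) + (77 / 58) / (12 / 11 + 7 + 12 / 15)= -20146175 / 255258-8531 * sqrt(285) / 58320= -81.39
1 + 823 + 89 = 913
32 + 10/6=101/3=33.67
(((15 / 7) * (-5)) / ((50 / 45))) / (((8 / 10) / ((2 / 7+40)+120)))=-1932.02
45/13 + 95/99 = 5690/1287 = 4.42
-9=-9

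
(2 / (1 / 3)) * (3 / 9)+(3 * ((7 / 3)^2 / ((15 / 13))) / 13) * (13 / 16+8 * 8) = 52253 / 720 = 72.57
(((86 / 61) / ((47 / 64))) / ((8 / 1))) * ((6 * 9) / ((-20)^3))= -1161 / 716750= -0.00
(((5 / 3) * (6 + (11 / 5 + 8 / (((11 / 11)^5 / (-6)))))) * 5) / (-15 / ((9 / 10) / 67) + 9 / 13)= 12935 / 43523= 0.30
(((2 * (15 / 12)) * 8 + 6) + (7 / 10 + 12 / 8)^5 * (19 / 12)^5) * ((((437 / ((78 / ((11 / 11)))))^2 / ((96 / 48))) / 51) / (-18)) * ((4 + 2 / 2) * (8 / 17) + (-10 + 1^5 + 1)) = 80015212758937481 / 1538139844800000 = 52.02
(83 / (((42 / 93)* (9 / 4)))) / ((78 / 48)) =41168 / 819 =50.27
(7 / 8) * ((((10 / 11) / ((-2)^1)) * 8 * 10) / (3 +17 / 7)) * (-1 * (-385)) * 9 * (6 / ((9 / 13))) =-3344250 / 19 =-176013.16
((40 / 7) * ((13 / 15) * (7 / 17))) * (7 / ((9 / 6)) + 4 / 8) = 1612 / 153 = 10.54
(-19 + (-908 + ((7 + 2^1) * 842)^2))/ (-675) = -6380573/ 75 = -85074.31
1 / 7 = 0.14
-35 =-35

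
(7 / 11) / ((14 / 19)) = 19 / 22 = 0.86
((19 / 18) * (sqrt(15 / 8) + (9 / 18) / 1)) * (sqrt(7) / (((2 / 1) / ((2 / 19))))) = sqrt(7) * (2 + sqrt(30)) / 72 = 0.27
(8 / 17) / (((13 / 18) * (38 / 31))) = 2232 / 4199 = 0.53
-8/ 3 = -2.67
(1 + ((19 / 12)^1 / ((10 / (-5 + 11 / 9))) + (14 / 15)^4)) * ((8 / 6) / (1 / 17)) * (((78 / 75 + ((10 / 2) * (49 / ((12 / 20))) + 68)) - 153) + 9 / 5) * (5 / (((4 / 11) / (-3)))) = -1075204943659 / 3037500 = -353976.94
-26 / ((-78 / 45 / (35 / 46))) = 525 / 46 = 11.41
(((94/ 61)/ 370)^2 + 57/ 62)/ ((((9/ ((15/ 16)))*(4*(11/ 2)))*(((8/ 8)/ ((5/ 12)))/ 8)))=7259156783/ 500276364192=0.01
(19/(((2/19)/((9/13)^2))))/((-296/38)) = -555579/50024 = -11.11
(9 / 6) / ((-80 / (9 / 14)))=-27 / 2240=-0.01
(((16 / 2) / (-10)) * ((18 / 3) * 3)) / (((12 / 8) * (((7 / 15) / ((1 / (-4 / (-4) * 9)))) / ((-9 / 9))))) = 2.29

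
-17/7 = -2.43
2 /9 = 0.22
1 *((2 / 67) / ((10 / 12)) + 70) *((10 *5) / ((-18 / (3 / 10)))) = -11731 / 201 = -58.36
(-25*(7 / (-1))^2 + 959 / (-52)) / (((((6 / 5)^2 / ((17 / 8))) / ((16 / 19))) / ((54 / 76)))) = -82440225 / 75088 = -1097.91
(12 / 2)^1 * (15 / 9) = 10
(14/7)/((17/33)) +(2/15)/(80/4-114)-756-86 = -10044857/11985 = -838.12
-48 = -48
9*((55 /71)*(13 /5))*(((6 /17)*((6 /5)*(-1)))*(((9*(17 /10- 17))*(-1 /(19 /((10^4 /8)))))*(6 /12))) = -46911150 /1349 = -34774.76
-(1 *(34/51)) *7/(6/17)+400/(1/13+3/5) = 57191/99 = 577.69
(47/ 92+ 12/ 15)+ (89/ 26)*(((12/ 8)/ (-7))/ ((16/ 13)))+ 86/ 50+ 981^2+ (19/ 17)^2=71644586212603/ 74446400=962364.68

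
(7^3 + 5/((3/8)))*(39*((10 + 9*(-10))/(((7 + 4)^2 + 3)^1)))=-277940/31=-8965.81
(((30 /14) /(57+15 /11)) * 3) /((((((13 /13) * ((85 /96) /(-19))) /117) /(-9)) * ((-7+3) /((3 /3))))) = -7922772 /12733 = -622.22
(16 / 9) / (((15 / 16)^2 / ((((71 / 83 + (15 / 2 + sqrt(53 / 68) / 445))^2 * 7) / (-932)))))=-11605394162328064 / 10942235983580625 - 4971008 * sqrt(901) / 296256558375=-1.06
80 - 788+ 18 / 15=-3534 / 5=-706.80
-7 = -7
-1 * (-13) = 13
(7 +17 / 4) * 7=315 / 4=78.75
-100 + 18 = -82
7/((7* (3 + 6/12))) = 2/7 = 0.29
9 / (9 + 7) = 9 / 16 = 0.56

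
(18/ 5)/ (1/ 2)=36/ 5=7.20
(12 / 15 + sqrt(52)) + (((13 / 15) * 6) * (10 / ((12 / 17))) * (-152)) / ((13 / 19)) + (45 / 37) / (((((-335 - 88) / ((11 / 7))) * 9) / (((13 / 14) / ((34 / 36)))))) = -355581764441 / 21728805 + 2 * sqrt(13) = -16357.32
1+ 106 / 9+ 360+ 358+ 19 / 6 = 733.94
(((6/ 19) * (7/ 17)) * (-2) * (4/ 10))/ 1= -168/ 1615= -0.10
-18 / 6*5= -15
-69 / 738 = -0.09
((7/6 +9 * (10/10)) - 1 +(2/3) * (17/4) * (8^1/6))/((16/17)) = 13.75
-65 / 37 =-1.76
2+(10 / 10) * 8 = 10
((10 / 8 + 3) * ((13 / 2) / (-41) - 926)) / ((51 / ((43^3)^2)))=-160025305585435 / 328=-487882029223.89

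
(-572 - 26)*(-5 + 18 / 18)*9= 21528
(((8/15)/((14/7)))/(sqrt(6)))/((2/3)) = sqrt(6)/15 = 0.16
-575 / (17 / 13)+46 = -6693 / 17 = -393.71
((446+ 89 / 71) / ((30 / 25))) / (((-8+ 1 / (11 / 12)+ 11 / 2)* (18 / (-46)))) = 13390025 / 19809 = 675.96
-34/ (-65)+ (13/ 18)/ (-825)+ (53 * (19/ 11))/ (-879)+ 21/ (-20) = -71490319/ 113127300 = -0.63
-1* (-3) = 3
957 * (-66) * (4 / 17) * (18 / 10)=-2273832 / 85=-26750.96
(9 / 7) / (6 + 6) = 3 / 28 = 0.11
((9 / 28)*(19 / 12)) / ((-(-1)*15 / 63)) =2.14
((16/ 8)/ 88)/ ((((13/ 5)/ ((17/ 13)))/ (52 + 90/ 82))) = 185045/ 304876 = 0.61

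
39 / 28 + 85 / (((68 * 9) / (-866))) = -29959 / 252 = -118.88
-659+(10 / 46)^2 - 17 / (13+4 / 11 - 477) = -104569981 / 158700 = -658.92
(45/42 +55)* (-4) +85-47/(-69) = -66946/483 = -138.60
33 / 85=0.39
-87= -87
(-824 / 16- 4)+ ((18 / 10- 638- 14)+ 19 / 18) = -704.64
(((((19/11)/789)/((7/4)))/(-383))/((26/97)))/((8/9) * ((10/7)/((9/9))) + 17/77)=-11058/1352689741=-0.00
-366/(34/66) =-12078/17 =-710.47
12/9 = 4/3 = 1.33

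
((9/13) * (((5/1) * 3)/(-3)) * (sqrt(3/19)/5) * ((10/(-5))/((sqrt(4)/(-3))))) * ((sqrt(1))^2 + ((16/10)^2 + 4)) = -5103 * sqrt(57)/6175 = -6.24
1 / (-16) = -1 / 16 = -0.06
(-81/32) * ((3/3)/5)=-81/160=-0.51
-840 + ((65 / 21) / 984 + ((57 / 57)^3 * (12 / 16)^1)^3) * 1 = -138791819 / 165312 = -839.57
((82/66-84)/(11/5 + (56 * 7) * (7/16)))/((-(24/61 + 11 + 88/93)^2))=97657310110/31210775037321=0.00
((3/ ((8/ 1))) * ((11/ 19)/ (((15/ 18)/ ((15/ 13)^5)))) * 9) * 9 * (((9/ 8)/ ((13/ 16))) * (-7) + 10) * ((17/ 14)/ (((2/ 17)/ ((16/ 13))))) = 1407875782500/ 8345552761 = 168.70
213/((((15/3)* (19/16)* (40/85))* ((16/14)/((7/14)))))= 25347/760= 33.35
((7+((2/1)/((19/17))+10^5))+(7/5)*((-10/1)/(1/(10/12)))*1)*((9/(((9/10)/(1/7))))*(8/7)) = 163260.61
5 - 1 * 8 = -3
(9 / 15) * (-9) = -27 / 5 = -5.40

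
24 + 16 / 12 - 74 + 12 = -110 / 3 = -36.67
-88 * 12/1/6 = -176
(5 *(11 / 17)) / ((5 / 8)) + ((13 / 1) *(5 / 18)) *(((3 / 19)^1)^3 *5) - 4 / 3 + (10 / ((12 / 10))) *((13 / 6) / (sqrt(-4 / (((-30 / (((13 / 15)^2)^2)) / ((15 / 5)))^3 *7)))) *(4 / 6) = 2738453 / 699618 + 52734375 *sqrt(70) / 371293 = 1192.21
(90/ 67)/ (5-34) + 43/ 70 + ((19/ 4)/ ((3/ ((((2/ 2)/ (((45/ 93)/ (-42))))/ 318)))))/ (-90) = 6688676063/ 11677818600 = 0.57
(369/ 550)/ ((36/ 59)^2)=142721/ 79200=1.80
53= 53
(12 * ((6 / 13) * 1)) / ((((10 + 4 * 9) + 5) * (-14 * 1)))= -0.01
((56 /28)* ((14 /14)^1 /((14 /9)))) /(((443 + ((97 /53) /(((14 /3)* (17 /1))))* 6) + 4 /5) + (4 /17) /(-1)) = 0.00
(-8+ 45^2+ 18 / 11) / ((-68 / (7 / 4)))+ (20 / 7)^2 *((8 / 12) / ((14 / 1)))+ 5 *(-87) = -1498009895 / 3078768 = -486.56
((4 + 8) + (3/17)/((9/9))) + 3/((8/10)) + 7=1559/68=22.93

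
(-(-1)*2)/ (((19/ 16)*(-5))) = -32/ 95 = -0.34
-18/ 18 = -1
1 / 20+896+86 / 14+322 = 171387 / 140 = 1224.19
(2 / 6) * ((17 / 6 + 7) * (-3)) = -59 / 6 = -9.83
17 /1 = 17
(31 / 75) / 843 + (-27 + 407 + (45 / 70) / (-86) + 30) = 31209857299 / 76122900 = 409.99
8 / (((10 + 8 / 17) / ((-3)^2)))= 612 / 89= 6.88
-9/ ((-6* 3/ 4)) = 2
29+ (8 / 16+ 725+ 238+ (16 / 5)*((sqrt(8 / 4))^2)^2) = 1005.30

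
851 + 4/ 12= 2554/ 3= 851.33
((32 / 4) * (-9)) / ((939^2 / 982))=-7856 / 97969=-0.08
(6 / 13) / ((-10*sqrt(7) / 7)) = -0.12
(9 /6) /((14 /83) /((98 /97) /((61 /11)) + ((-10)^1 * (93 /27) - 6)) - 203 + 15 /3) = -12711367 /1677935946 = -0.01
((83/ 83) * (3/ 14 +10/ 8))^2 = 1681/ 784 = 2.14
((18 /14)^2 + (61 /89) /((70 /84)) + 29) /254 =343162 /2769235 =0.12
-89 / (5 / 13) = -1157 / 5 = -231.40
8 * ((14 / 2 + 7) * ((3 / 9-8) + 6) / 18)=-280 / 27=-10.37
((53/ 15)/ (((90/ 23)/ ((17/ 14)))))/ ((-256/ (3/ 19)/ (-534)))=1844347/ 5107200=0.36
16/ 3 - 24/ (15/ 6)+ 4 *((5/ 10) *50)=1436/ 15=95.73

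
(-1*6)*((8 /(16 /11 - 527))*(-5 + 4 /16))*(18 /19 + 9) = -8316 /1927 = -4.32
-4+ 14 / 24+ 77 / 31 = -347 / 372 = -0.93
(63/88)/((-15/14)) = -147/220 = -0.67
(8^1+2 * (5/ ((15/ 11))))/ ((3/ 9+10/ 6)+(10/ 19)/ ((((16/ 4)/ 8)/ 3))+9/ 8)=6992/ 2865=2.44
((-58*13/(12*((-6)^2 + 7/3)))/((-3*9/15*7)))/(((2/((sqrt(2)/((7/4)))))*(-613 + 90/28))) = -754*sqrt(2)/12370113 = -0.00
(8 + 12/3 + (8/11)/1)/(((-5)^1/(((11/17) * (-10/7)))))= 40/17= 2.35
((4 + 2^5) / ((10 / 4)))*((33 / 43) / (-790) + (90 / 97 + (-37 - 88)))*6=-88307744616 / 8237725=-10719.92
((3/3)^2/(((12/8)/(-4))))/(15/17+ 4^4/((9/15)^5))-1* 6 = -81632886/13603645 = -6.00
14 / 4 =7 / 2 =3.50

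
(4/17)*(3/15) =4/85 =0.05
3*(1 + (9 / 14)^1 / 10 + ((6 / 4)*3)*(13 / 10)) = 726 / 35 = 20.74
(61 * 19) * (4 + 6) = 11590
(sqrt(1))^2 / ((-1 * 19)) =-1 / 19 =-0.05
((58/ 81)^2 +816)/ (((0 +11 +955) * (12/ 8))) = 5357140/ 9506889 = 0.56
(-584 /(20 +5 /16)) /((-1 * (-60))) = -2336 /4875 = -0.48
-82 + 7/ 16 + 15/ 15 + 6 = -1193/ 16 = -74.56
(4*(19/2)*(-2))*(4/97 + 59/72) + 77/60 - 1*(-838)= 13511797/17460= 773.87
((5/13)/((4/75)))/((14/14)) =375/52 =7.21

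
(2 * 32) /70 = 0.91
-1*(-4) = 4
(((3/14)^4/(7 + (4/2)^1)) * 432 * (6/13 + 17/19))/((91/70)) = 814050/7709611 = 0.11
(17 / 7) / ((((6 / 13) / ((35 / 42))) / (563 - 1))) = 2464.33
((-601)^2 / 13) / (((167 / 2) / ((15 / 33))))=151.25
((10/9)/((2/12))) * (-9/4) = -15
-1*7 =-7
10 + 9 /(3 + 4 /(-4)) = 14.50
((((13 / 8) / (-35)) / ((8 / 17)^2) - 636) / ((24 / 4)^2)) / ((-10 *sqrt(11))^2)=-11400877 / 709632000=-0.02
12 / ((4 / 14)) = 42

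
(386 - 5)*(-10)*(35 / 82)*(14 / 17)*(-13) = 12134850 / 697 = 17410.11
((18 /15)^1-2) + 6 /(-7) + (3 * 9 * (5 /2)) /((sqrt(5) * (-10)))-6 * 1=-268 /35-27 * sqrt(5) /20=-10.68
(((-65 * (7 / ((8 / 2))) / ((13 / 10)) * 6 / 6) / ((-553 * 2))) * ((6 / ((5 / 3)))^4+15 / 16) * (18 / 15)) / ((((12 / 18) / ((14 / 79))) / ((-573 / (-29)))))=60970886109 / 723956000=84.22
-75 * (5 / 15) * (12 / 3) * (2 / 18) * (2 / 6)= -100 / 27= -3.70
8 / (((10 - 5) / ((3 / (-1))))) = -24 / 5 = -4.80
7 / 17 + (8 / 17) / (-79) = 545 / 1343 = 0.41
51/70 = 0.73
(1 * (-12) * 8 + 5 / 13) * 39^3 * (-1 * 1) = 5671809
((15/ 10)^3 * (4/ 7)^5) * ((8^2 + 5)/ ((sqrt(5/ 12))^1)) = 476928 * sqrt(15)/ 84035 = 21.98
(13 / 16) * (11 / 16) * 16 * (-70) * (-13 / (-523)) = -65065 / 4184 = -15.55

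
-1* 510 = -510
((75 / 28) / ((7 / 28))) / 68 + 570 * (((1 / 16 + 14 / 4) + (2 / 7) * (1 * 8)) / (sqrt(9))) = 1057975 / 952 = 1111.32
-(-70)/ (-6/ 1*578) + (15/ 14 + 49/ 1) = 303761/ 6069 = 50.05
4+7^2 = 53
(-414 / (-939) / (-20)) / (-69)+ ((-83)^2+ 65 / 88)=6889.74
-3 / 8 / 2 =-3 / 16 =-0.19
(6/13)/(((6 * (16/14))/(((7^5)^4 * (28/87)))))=3909821048582988049/2262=1728479685492037.16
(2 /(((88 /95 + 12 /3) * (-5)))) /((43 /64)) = -608 /5031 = -0.12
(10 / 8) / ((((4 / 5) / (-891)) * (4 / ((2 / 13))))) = -22275 / 416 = -53.55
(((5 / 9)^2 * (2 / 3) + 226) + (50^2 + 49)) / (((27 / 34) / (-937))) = -21484238750 / 6561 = -3274537.23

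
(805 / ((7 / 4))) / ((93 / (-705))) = -108100 / 31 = -3487.10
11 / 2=5.50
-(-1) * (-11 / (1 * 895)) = -11 / 895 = -0.01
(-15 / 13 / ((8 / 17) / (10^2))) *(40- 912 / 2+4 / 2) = 1319625 / 13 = 101509.62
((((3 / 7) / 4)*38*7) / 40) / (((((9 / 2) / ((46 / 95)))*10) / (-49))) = -1127 / 3000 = -0.38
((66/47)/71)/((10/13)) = 429/16685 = 0.03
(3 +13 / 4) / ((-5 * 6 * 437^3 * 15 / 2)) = -0.00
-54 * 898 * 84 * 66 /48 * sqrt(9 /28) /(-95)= 1200177 * sqrt(7) /95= 33424.95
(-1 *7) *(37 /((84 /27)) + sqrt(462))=-7 *sqrt(462) -333 /4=-233.71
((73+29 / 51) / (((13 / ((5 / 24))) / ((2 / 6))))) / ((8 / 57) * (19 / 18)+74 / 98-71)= -114905 / 20495098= -0.01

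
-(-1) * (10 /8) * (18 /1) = 45 /2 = 22.50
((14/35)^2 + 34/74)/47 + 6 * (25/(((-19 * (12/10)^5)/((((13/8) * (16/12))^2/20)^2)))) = -3587703939103/22198476902400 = -0.16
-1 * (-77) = 77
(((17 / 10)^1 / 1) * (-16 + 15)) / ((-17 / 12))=6 / 5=1.20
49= 49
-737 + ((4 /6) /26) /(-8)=-229945 /312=-737.00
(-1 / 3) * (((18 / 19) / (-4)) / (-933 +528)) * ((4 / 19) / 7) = -2 / 341145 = -0.00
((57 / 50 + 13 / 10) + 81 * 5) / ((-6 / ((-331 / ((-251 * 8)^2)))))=1685783 / 302404800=0.01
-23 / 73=-0.32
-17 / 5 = -3.40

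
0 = 0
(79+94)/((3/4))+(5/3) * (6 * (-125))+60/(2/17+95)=-1647242/1617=-1018.70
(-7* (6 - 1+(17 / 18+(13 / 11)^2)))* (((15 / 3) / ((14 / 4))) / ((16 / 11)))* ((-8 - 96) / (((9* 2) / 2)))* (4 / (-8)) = -1039285 / 3564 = -291.61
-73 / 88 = -0.83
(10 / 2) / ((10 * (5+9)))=1 / 28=0.04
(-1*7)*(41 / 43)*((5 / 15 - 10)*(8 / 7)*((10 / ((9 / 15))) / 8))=59450 / 387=153.62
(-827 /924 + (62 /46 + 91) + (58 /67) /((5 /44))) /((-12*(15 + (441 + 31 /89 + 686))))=-62774016581 /8685891743760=-0.01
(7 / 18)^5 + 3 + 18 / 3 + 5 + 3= 32139463 / 1889568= 17.01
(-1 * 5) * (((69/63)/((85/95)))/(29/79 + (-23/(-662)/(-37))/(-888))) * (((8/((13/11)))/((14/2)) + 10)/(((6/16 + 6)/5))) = -9991955367427840/69672349110819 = -143.41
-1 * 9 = -9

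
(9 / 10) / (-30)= -3 / 100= -0.03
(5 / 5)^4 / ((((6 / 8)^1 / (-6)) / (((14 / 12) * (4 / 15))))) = -112 / 45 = -2.49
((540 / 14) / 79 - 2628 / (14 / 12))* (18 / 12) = -1868103 / 553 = -3378.12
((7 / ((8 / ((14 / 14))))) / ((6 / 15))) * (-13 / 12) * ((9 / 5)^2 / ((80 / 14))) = -17199 / 12800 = -1.34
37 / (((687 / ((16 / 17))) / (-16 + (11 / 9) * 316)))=116032 / 6183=18.77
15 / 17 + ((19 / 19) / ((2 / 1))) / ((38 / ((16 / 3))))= 923 / 969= 0.95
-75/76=-0.99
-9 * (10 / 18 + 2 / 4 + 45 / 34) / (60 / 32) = -2912 / 255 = -11.42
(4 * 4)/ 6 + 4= 20/ 3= 6.67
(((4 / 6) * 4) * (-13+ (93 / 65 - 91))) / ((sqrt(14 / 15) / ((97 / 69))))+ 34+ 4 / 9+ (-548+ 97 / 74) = -341155 / 666 - 2586796 * sqrt(210) / 94185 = -910.25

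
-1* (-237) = 237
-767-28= -795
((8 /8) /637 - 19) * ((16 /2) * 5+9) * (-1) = 12102 /13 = 930.92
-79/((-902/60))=2370/451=5.25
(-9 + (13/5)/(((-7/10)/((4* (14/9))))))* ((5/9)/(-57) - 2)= 297959/4617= 64.54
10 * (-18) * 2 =-360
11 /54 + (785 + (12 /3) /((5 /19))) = 216109 /270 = 800.40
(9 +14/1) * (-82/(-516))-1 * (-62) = 16939/258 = 65.66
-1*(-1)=1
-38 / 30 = -19 / 15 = -1.27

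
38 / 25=1.52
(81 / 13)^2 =6561 / 169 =38.82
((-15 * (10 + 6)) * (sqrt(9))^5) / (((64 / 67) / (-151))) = 36876465 / 4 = 9219116.25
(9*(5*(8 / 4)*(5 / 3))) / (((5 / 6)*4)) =45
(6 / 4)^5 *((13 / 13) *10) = 1215 / 16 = 75.94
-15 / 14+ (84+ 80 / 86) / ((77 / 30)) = 19275 / 602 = 32.02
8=8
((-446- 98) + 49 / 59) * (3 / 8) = -96141 / 472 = -203.69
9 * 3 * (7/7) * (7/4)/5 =189/20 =9.45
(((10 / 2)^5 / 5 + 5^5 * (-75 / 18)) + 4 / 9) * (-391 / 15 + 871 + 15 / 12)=-10488771.49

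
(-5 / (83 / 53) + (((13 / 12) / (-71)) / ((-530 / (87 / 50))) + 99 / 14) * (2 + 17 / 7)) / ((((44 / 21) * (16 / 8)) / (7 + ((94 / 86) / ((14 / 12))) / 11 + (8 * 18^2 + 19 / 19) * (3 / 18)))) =682878389538107729 / 231643175456000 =2947.98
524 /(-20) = -131 /5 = -26.20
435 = 435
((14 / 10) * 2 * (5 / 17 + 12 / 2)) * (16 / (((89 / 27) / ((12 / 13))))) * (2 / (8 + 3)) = 15531264 / 1081795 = 14.36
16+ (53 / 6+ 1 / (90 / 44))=2279 / 90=25.32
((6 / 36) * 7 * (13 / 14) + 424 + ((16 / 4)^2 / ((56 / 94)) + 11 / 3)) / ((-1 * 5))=-12757 / 140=-91.12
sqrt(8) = 2 * sqrt(2) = 2.83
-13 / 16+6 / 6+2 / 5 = 47 / 80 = 0.59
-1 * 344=-344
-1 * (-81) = 81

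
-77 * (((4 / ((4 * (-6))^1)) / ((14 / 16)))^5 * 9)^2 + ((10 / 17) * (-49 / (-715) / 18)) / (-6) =-109467763693 / 143029243943586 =-0.00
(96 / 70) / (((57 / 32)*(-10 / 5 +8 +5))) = 512 / 7315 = 0.07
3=3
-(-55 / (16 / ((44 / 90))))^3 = 1771561 / 373248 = 4.75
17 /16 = 1.06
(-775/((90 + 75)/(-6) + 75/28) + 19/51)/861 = 0.04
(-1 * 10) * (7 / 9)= -70 / 9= -7.78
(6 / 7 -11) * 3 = -213 / 7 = -30.43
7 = 7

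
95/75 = 19/15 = 1.27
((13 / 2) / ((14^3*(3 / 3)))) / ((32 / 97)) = 1261 / 175616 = 0.01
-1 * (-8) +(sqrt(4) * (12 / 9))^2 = 136 / 9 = 15.11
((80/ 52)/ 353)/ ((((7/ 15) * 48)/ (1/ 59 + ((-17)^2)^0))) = 375/ 1895257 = 0.00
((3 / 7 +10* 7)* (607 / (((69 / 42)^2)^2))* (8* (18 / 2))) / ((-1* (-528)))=2463434232 / 3078251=800.27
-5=-5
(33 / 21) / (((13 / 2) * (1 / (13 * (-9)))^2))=23166 / 7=3309.43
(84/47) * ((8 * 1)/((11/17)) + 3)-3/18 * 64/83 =3518260/128733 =27.33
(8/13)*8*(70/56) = 80/13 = 6.15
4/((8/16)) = 8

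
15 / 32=0.47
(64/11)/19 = 64/209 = 0.31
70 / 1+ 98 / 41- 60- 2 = 426 / 41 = 10.39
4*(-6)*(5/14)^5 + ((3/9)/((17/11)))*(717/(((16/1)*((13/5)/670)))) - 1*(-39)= 75165617539/29714776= 2529.57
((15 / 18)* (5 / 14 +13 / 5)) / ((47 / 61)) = 3.20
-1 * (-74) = 74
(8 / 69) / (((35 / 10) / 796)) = 12736 / 483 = 26.37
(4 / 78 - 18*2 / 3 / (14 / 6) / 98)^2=256 / 178944129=0.00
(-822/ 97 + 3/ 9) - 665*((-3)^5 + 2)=46634746/ 291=160256.86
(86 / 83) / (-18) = -43 / 747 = -0.06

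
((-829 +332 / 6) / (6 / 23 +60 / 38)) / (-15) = 1014277 / 36180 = 28.03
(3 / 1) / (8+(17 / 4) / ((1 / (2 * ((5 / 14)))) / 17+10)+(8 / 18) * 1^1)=92556 / 273533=0.34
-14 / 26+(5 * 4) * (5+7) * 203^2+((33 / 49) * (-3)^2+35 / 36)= 226801298063 / 22932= 9890166.49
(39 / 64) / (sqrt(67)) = 39 * sqrt(67) / 4288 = 0.07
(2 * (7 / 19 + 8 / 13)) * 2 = 972 / 247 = 3.94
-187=-187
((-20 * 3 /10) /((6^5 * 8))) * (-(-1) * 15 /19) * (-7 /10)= 7 /131328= 0.00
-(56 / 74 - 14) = 13.24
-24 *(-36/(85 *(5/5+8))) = 96/85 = 1.13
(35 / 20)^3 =343 / 64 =5.36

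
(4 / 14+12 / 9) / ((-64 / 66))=-187 / 112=-1.67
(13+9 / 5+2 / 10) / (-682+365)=-15 / 317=-0.05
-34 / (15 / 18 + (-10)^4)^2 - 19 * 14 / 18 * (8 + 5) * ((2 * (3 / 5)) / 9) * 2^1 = -4980349987628 / 97216200675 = -51.23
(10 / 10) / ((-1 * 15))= -0.07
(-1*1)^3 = -1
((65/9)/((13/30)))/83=50/249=0.20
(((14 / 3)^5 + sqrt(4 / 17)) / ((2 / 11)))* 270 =2970* sqrt(17) / 17 + 29580320 / 9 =3287422.55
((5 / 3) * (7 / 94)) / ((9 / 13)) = 0.18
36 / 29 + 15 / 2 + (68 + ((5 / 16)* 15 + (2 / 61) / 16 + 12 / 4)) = 2389733 / 28304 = 84.43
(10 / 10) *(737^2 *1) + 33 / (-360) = 65180269 / 120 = 543168.91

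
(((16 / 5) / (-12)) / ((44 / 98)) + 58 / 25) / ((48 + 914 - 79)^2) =1424 / 643243425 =0.00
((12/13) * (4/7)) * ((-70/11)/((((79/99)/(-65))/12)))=259200/79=3281.01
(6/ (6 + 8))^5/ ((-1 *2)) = -243/ 33614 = -0.01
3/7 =0.43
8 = 8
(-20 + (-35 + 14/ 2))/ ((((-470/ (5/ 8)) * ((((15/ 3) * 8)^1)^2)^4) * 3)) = 1/ 308019200000000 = 0.00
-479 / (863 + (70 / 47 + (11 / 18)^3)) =-131295816 / 237022549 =-0.55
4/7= 0.57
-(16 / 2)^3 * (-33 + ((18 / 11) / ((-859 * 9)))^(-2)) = -11428284032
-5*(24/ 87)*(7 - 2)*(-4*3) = 2400/ 29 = 82.76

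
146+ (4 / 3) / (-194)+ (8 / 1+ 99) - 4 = 72457 / 291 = 248.99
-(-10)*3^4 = 810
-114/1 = -114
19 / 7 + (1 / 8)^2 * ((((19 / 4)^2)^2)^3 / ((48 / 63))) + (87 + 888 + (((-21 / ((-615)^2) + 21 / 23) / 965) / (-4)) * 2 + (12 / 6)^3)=910757748700277962732404259 / 336513133625475072000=2706455.28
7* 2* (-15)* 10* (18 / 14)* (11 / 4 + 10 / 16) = -18225 / 2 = -9112.50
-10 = -10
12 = 12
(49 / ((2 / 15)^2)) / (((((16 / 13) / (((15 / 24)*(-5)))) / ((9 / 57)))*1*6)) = -3583125 / 19456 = -184.17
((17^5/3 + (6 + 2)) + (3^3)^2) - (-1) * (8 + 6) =1422110/3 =474036.67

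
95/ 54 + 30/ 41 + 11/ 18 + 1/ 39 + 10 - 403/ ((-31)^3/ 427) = 261437522/ 13829751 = 18.90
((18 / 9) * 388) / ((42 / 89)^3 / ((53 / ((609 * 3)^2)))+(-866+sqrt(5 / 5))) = 28993965032 / 214981179947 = 0.13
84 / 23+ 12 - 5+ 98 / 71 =19649 / 1633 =12.03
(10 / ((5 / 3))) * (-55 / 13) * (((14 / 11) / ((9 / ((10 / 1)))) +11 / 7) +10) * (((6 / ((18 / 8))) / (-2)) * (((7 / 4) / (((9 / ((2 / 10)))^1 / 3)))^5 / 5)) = 21606599 / 11372400000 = 0.00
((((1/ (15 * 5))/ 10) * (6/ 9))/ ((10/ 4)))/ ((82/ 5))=1/ 46125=0.00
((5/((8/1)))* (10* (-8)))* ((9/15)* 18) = -540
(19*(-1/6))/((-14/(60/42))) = 95/294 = 0.32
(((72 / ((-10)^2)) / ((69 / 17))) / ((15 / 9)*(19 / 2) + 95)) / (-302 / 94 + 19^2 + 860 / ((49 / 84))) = 423 / 484196000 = 0.00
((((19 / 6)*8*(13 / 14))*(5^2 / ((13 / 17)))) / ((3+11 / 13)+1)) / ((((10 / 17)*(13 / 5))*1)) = 137275 / 1323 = 103.76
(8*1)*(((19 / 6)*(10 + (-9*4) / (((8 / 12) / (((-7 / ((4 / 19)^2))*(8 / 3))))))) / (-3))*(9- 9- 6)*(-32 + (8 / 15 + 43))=13295841.96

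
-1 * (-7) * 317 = 2219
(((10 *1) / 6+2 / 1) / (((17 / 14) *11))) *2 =0.55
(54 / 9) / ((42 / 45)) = 45 / 7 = 6.43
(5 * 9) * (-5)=-225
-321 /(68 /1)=-321 /68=-4.72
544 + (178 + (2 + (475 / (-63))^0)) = 725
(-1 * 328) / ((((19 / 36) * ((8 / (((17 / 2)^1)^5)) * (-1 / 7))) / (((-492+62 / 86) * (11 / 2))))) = -852233135378625 / 13072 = -65195313293.96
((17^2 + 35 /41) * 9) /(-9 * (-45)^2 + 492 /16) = -142608 /994619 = -0.14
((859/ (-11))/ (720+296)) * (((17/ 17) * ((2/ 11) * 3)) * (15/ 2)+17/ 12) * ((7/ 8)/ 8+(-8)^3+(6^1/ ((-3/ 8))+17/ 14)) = 147349747843/ 660903936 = 222.95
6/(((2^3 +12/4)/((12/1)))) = 72/11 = 6.55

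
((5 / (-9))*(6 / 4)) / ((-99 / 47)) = 235 / 594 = 0.40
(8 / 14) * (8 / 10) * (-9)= -144 / 35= -4.11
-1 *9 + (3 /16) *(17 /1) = -5.81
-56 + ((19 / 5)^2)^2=95321 / 625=152.51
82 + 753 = 835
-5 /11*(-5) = 25 /11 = 2.27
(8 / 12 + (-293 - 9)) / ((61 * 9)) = -904 / 1647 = -0.55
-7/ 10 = -0.70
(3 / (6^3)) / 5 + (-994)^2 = 988036.00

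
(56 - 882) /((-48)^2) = -413 /1152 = -0.36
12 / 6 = 2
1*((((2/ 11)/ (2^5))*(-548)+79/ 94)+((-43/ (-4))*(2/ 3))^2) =228406/ 4653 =49.09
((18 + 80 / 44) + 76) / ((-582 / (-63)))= 11067 / 1067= 10.37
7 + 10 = 17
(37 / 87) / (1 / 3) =37 / 29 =1.28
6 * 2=12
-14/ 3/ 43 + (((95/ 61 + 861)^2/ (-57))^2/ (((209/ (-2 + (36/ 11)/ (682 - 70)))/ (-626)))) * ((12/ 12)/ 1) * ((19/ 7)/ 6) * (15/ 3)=192381339663509133530643086/ 83558588168232639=2302352683.08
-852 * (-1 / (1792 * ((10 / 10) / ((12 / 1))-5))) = -639 / 6608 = -0.10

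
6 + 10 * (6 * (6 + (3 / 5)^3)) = 9474 / 25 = 378.96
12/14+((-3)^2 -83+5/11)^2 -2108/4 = 4135724/847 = 4882.79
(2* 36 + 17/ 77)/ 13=5.56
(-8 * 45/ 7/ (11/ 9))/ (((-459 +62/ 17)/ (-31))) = -1707480/ 596057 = -2.86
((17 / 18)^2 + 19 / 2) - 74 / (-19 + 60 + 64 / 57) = 6717535 / 777924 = 8.64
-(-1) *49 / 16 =49 / 16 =3.06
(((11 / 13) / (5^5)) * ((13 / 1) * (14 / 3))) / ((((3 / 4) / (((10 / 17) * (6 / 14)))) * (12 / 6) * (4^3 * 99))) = 1 / 2295000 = 0.00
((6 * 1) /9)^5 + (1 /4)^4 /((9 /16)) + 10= 39419 /3888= 10.14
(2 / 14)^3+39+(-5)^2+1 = 22296 / 343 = 65.00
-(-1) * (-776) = -776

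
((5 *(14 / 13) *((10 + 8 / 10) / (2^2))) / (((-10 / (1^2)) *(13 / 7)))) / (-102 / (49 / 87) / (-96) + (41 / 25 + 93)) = -0.01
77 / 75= 1.03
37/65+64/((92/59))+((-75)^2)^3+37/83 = 22084464116546953/124085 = 177978515667.06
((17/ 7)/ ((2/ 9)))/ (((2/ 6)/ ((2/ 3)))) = 21.86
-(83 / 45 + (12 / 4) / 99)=-1.87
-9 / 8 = -1.12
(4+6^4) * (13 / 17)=16900 / 17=994.12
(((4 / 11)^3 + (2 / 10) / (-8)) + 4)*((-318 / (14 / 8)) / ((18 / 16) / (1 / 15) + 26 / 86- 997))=3905093848 / 5233964505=0.75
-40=-40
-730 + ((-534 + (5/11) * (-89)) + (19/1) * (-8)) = -16021/11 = -1456.45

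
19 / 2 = 9.50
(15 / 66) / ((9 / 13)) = 65 / 198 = 0.33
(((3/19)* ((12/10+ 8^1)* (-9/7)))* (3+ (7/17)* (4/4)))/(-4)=18009/11305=1.59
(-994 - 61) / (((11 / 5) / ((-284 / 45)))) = 299620 / 99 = 3026.46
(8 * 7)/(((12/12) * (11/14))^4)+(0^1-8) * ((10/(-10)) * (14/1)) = 3791088/14641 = 258.94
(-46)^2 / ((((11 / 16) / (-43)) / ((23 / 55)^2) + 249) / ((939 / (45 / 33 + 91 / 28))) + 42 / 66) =1138.04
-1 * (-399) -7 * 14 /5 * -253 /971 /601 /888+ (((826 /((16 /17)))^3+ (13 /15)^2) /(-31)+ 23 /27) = -5044151877757788905473 /231329411827200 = -21805060.75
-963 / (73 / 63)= -831.08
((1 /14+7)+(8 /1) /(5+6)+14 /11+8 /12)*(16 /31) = 3272 /651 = 5.03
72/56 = 9/7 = 1.29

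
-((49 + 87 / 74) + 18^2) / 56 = -27689 / 4144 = -6.68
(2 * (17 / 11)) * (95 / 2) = 1615 / 11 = 146.82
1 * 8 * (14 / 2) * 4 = 224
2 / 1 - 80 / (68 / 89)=-1746 / 17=-102.71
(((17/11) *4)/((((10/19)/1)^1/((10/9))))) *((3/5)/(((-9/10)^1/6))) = -5168/99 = -52.20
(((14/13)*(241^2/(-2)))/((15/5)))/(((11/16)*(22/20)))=-65050720/4719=-13784.85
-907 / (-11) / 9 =907 / 99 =9.16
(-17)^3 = -4913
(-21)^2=441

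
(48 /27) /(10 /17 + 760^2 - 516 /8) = 544 /176726043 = 0.00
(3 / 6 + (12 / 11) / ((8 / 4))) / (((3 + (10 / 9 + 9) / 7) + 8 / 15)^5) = 4244146875 / 12406885449728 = 0.00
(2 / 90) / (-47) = -1 / 2115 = -0.00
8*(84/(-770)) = -48/55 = -0.87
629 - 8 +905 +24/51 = 25950/17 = 1526.47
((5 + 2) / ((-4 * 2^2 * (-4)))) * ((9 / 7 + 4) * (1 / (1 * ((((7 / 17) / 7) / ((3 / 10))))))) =1887 / 640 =2.95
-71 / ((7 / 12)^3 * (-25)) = 122688 / 8575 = 14.31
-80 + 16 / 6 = -232 / 3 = -77.33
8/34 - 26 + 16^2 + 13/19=74587/323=230.92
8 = 8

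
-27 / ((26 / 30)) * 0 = 0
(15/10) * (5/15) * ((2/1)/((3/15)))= 5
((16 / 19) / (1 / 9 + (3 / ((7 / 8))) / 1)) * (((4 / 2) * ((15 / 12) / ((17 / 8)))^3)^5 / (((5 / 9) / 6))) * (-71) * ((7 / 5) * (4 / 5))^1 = -27701968896000000000000 / 12128086469247089514941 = -2.28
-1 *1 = -1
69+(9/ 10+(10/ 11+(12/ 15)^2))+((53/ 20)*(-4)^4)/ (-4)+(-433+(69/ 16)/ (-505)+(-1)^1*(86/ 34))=-4031912603/ 7554800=-533.69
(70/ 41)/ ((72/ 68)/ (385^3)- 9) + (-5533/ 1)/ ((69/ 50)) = -33013186302339100/ 8233515571401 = -4009.61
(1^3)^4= 1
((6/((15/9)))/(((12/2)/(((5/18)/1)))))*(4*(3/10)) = 1/5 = 0.20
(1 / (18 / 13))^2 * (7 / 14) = 169 / 648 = 0.26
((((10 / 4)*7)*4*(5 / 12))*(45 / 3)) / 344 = 1.27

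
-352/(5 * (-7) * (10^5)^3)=11/1093750000000000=0.00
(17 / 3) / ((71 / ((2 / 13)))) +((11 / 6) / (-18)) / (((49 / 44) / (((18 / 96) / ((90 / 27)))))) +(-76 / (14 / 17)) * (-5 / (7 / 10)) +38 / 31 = 444445693667 / 672977760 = 660.42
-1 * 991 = -991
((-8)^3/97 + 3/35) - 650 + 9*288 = 6575461/3395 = 1936.81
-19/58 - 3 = -193/58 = -3.33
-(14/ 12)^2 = -49/ 36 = -1.36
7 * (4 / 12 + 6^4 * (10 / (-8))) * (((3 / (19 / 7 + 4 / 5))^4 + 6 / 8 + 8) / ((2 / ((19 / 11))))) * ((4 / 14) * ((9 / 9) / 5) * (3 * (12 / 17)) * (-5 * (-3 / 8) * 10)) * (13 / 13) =-435818459130075 / 2113669228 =-206190.47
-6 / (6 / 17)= -17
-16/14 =-8/7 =-1.14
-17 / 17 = -1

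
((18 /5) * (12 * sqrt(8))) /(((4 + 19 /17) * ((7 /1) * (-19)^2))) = 2448 * sqrt(2) /366415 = 0.01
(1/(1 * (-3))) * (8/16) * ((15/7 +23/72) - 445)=223039/3024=73.76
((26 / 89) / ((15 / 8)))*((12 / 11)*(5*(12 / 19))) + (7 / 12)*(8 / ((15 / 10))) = 610684 / 167409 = 3.65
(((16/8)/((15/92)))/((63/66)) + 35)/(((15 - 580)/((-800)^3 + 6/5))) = 38586879909562/889875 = 43362135.03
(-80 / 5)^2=256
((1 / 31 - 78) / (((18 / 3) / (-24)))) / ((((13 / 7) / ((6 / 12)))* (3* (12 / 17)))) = 287623 / 7254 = 39.65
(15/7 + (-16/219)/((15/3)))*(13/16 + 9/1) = 2561141/122640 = 20.88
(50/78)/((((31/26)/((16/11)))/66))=1600/31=51.61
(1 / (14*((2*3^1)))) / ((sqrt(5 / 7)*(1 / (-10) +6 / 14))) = sqrt(35) / 138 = 0.04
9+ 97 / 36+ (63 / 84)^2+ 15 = 3925 / 144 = 27.26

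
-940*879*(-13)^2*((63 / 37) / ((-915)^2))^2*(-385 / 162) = 17561798254 / 12794595522075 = 0.00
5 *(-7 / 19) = -35 / 19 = -1.84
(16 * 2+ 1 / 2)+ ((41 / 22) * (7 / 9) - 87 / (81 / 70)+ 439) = 118136 / 297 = 397.76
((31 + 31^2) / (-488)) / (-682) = 2 / 671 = 0.00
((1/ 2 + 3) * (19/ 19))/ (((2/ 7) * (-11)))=-1.11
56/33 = 1.70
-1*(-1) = 1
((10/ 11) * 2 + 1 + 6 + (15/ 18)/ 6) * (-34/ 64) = -60299/ 12672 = -4.76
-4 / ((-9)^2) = -4 / 81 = -0.05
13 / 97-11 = -1054 / 97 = -10.87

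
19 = 19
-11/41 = -0.27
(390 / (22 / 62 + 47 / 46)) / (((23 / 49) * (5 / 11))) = 200508 / 151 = 1327.87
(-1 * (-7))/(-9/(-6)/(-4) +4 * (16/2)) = 56/253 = 0.22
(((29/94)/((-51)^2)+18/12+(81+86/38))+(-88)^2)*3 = 18183813661/774231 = 23486.29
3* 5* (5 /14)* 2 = 75 /7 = 10.71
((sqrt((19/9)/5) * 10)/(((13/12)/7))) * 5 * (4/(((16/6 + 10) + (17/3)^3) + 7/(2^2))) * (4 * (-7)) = -3386880 * sqrt(95)/275717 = -119.73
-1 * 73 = -73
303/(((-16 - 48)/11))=-3333/64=-52.08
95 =95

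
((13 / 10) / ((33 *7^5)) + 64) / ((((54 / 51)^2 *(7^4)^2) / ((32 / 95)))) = 0.00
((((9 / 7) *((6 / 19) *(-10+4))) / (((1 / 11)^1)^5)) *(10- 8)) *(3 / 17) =-313083144 / 2261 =-138471.09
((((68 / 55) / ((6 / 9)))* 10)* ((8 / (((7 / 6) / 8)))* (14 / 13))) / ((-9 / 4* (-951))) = 69632 / 135993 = 0.51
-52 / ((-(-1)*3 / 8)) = -416 / 3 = -138.67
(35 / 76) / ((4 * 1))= 35 / 304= 0.12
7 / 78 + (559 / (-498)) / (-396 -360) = 0.09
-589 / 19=-31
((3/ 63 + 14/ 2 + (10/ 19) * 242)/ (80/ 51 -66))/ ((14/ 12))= -2735232/ 1529633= -1.79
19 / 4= 4.75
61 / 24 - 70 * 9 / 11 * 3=-44689 / 264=-169.28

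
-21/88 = -0.24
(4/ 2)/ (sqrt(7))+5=2*sqrt(7)/ 7+5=5.76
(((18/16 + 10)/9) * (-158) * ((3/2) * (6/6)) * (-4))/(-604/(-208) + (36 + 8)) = 182806/7317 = 24.98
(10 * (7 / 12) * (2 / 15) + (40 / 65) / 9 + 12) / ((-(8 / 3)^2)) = -1503 / 832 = -1.81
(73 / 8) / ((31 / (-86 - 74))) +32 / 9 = -12148 / 279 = -43.54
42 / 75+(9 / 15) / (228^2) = 242597 / 433200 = 0.56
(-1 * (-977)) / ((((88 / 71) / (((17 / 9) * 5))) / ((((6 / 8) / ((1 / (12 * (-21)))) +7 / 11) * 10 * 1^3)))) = -15271145050 / 1089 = -14023090.04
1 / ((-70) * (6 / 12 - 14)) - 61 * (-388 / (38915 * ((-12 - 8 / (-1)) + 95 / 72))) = -64114405 / 283900491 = -0.23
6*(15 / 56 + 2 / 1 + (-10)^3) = -167619 / 28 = -5986.39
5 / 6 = 0.83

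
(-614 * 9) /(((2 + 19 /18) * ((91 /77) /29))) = -2884572 /65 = -44378.03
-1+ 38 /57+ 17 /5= 46 /15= 3.07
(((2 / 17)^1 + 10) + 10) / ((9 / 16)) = 608 / 17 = 35.76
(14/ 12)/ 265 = 7/ 1590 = 0.00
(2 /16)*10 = 5 /4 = 1.25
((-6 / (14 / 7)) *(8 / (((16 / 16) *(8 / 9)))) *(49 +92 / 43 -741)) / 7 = 2660.89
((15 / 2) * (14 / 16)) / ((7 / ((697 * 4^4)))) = 167280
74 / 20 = 37 / 10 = 3.70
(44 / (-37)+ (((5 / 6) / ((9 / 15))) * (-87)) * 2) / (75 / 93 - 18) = 835667 / 59163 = 14.12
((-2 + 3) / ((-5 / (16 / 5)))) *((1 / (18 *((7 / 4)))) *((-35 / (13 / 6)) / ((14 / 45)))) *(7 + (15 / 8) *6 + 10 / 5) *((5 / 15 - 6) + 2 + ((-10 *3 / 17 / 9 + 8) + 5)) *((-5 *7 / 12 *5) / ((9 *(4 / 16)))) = -279600 / 221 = -1265.16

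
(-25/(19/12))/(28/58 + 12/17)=-73950/5567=-13.28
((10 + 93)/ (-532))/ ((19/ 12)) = -0.12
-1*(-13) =13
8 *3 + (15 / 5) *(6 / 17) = 426 / 17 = 25.06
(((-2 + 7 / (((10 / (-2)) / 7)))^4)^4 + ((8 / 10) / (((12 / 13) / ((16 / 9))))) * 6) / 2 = 194032596663687634311133339369 / 2746582031250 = 70645112527507960.01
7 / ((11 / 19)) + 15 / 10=299 / 22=13.59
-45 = -45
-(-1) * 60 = 60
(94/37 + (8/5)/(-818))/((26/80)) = 1536656/196729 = 7.81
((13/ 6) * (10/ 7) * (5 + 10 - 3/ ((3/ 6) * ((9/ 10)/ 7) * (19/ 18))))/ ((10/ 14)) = -2405/ 19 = -126.58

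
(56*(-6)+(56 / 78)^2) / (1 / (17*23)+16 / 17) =-199516352 / 561249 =-355.49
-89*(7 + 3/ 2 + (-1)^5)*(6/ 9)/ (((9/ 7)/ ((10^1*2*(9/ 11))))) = -62300/ 11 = -5663.64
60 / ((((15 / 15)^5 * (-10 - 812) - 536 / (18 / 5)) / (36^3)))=-2883.30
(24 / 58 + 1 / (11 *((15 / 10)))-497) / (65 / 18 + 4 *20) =-570210 / 96019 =-5.94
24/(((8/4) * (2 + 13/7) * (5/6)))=56/15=3.73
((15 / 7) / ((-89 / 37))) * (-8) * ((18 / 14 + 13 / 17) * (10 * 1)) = 10833600 / 74137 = 146.13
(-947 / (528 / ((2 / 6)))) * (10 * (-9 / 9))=4735 / 792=5.98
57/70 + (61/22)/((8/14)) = 17453/3080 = 5.67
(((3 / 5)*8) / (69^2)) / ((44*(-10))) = -1 / 436425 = -0.00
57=57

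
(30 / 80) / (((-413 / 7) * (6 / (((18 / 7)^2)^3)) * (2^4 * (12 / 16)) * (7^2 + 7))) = -177147 / 388712296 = -0.00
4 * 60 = 240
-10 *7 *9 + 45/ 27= -1885/ 3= -628.33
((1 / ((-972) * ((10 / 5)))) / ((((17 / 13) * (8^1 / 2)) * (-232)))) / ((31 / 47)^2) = 28717 / 29472470784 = 0.00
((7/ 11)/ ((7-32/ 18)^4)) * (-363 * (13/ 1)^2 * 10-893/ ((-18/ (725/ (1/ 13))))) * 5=-67000731525/ 107352982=-624.12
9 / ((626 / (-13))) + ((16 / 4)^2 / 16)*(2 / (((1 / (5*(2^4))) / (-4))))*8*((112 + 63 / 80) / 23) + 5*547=-322121633 / 14398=-22372.67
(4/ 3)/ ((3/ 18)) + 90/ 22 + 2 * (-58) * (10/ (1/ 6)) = -6947.91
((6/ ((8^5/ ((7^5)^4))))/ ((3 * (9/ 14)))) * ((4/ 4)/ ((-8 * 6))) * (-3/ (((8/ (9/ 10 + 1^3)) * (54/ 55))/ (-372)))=-3618818653395597081353/ 84934656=-42607091425620.15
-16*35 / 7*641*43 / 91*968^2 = -2066175400960 / 91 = -22705224186.37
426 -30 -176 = 220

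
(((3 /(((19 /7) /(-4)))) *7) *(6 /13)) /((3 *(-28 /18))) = 756 /247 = 3.06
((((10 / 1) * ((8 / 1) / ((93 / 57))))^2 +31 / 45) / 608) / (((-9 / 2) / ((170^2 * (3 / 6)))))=-150276807995 / 11831832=-12701.06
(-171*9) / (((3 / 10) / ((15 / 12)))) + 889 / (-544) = -3489289 / 544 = -6414.13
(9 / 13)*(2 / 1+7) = 81 / 13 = 6.23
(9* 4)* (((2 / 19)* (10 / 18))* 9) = 360 / 19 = 18.95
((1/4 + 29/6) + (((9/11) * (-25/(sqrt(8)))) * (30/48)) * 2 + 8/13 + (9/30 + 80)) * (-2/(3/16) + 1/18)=-12812089/14040 + 23875 * sqrt(2)/352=-816.62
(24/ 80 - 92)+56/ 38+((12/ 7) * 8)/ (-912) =-120021/ 1330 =-90.24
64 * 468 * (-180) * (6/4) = -8087040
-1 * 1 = -1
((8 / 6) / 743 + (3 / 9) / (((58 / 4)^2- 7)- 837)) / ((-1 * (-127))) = 7168 / 717615405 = 0.00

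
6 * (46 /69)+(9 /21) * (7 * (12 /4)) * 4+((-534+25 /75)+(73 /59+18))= -83974 /177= -474.43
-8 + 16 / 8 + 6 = 0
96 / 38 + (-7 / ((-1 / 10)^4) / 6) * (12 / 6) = -1329856 / 57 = -23330.81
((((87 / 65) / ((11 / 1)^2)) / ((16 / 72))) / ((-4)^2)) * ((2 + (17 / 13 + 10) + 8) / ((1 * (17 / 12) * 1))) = 650673 / 13905320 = 0.05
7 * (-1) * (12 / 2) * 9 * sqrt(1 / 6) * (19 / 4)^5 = -155994237 * sqrt(6) / 1024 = -373150.67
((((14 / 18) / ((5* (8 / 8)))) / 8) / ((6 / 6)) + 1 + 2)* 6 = 1087 / 60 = 18.12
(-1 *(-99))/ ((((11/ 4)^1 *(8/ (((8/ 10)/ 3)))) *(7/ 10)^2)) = 120/ 49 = 2.45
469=469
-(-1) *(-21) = -21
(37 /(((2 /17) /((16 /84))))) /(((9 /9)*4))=629 /42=14.98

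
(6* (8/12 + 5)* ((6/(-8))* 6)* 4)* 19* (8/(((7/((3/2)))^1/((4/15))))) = -186048/35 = -5315.66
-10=-10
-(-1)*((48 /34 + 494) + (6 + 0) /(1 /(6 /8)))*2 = 16997 /17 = 999.82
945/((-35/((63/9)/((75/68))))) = -4284/25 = -171.36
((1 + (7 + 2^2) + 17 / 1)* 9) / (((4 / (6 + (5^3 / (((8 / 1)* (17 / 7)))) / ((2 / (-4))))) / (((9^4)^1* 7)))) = -5597904249 / 272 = -20580530.33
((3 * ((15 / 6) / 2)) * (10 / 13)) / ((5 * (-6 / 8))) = -10 / 13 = -0.77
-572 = -572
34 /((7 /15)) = 510 /7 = 72.86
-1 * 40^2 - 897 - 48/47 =-117407/47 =-2498.02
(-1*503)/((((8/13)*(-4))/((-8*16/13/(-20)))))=503/5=100.60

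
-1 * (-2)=2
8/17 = 0.47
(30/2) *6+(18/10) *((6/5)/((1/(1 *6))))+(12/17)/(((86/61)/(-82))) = 1131294/18275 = 61.90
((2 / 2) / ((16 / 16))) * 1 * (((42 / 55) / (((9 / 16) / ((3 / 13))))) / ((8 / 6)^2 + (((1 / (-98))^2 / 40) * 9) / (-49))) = 0.18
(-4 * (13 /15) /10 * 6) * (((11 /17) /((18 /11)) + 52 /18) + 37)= -106834 /1275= -83.79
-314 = -314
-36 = -36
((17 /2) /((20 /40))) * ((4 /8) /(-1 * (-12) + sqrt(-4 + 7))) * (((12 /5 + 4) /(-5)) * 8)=-8704 /1175 + 2176 * sqrt(3) /3525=-6.34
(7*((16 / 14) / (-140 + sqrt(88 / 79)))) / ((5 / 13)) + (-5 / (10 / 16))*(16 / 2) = -12415252 / 193539 - 26*sqrt(1738) / 967695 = -64.15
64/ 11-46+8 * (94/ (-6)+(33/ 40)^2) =-1056463/ 6600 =-160.07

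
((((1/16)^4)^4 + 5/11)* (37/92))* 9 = 30713828882726403444303/18668105002594066235392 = 1.65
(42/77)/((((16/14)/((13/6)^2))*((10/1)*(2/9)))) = 3549/3520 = 1.01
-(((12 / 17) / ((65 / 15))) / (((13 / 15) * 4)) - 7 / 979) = -112054 / 2812667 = -0.04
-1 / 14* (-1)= 1 / 14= 0.07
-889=-889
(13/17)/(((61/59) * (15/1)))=767/15555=0.05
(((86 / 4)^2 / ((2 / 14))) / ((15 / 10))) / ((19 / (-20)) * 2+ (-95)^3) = -64715 / 25721307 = -0.00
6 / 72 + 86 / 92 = 281 / 276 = 1.02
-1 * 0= 0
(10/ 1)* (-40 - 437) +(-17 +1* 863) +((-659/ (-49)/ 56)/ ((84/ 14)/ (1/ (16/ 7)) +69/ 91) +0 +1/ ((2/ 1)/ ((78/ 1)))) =-2005677073/ 516264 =-3884.98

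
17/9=1.89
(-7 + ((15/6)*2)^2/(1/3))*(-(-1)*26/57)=1768/57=31.02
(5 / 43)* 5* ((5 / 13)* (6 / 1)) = 750 / 559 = 1.34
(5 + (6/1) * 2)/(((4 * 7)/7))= 17/4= 4.25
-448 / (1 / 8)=-3584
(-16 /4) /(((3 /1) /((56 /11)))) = -224 /33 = -6.79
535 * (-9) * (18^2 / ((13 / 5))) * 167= -100203853.85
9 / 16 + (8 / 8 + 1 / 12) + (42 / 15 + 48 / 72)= 409 / 80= 5.11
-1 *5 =-5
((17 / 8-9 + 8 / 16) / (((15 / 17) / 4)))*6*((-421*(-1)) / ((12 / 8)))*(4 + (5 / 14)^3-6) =652510847 / 6860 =95118.20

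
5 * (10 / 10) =5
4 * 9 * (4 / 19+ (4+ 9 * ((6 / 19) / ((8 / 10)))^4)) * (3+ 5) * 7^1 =8928.94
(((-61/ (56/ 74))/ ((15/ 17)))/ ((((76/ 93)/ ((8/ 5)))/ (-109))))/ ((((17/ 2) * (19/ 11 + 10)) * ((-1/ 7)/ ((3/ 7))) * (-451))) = 7626403/ 5861975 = 1.30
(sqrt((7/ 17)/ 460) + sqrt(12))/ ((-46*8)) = -sqrt(3)/ 184-sqrt(13685)/ 1438880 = -0.01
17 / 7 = 2.43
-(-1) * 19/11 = 19/11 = 1.73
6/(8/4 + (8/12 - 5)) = -18/7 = -2.57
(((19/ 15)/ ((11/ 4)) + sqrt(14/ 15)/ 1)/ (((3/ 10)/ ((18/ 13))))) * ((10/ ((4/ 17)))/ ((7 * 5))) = 2584/ 1001 + 34 * sqrt(210)/ 91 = 8.00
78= 78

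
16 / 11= 1.45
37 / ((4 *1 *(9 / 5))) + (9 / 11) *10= 5275 / 396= 13.32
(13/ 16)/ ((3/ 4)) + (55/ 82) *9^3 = 241103/ 492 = 490.05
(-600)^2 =360000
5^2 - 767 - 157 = -899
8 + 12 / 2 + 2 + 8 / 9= 152 / 9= 16.89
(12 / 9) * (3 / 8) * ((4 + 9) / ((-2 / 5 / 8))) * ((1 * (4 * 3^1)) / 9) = -173.33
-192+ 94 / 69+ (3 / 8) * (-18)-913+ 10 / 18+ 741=-305393 / 828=-368.83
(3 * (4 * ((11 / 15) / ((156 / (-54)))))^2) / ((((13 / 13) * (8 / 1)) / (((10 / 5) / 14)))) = 3267 / 59150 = 0.06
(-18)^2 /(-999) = -12 /37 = -0.32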